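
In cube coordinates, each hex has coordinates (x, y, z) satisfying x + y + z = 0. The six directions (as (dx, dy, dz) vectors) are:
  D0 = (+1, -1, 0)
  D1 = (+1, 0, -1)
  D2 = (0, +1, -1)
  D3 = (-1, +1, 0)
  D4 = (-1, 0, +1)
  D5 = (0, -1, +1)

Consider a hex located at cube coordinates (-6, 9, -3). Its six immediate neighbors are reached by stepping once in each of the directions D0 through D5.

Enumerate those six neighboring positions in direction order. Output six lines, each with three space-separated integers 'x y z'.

Center: (-6, 9, -3). Add each direction:
  D0: (-6, 9, -3) + (1, -1, 0) = (-5, 8, -3)
  D1: (-6, 9, -3) + (1, 0, -1) = (-5, 9, -4)
  D2: (-6, 9, -3) + (0, 1, -1) = (-6, 10, -4)
  D3: (-6, 9, -3) + (-1, 1, 0) = (-7, 10, -3)
  D4: (-6, 9, -3) + (-1, 0, 1) = (-7, 9, -2)
  D5: (-6, 9, -3) + (0, -1, 1) = (-6, 8, -2)

Answer: -5 8 -3
-5 9 -4
-6 10 -4
-7 10 -3
-7 9 -2
-6 8 -2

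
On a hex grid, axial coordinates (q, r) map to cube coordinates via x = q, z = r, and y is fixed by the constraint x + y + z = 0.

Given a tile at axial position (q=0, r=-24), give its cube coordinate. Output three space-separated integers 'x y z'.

x = q = 0
z = r = -24
y = -x - z = -(0) - (-24) = 24

Answer: 0 24 -24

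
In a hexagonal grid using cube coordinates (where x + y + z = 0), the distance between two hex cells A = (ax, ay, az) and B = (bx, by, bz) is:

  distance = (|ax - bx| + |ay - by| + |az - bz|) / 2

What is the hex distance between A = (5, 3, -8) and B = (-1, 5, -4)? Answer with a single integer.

Answer: 6

Derivation:
|ax - bx| = |5 - (-1)| = 6
|ay - by| = |3 - 5| = 2
|az - bz| = |-8 - (-4)| = 4
distance = (6 + 2 + 4) / 2 = 12 / 2 = 6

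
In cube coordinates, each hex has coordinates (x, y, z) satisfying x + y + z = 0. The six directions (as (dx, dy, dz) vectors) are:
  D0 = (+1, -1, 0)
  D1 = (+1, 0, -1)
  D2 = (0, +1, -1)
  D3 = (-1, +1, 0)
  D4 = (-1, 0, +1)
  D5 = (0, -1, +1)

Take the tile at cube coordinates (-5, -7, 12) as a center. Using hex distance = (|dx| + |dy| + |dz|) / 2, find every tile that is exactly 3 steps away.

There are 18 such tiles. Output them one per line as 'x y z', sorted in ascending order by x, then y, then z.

Walk ring at distance 3 from (-5, -7, 12):
Start at center + D4*3 = (-8, -7, 15)
  hex 0: (-8, -7, 15)
  hex 1: (-7, -8, 15)
  hex 2: (-6, -9, 15)
  hex 3: (-5, -10, 15)
  hex 4: (-4, -10, 14)
  hex 5: (-3, -10, 13)
  hex 6: (-2, -10, 12)
  hex 7: (-2, -9, 11)
  hex 8: (-2, -8, 10)
  hex 9: (-2, -7, 9)
  hex 10: (-3, -6, 9)
  hex 11: (-4, -5, 9)
  hex 12: (-5, -4, 9)
  hex 13: (-6, -4, 10)
  hex 14: (-7, -4, 11)
  hex 15: (-8, -4, 12)
  hex 16: (-8, -5, 13)
  hex 17: (-8, -6, 14)
Sorted: 18 hexes.

Answer: -8 -7 15
-8 -6 14
-8 -5 13
-8 -4 12
-7 -8 15
-7 -4 11
-6 -9 15
-6 -4 10
-5 -10 15
-5 -4 9
-4 -10 14
-4 -5 9
-3 -10 13
-3 -6 9
-2 -10 12
-2 -9 11
-2 -8 10
-2 -7 9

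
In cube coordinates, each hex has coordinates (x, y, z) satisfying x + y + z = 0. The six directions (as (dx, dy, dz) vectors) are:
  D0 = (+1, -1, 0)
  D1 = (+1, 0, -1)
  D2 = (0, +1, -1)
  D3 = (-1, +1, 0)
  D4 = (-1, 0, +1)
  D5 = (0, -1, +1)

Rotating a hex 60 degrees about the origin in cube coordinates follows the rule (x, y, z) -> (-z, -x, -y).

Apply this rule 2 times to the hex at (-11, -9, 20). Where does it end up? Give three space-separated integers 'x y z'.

Start: (-11, -9, 20)
Step 1: (-11, -9, 20) -> (-(20), -(-11), -(-9)) = (-20, 11, 9)
Step 2: (-20, 11, 9) -> (-(9), -(-20), -(11)) = (-9, 20, -11)

Answer: -9 20 -11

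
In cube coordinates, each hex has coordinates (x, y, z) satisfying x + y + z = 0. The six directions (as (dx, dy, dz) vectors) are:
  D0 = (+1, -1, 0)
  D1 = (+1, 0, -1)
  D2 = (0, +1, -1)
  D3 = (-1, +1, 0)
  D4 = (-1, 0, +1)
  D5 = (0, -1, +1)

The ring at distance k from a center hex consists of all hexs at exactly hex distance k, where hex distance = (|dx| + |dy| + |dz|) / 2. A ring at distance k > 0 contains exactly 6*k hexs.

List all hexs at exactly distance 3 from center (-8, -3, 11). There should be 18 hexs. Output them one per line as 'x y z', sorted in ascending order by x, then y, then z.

Walk ring at distance 3 from (-8, -3, 11):
Start at center + D4*3 = (-11, -3, 14)
  hex 0: (-11, -3, 14)
  hex 1: (-10, -4, 14)
  hex 2: (-9, -5, 14)
  hex 3: (-8, -6, 14)
  hex 4: (-7, -6, 13)
  hex 5: (-6, -6, 12)
  hex 6: (-5, -6, 11)
  hex 7: (-5, -5, 10)
  hex 8: (-5, -4, 9)
  hex 9: (-5, -3, 8)
  hex 10: (-6, -2, 8)
  hex 11: (-7, -1, 8)
  hex 12: (-8, 0, 8)
  hex 13: (-9, 0, 9)
  hex 14: (-10, 0, 10)
  hex 15: (-11, 0, 11)
  hex 16: (-11, -1, 12)
  hex 17: (-11, -2, 13)
Sorted: 18 hexes.

Answer: -11 -3 14
-11 -2 13
-11 -1 12
-11 0 11
-10 -4 14
-10 0 10
-9 -5 14
-9 0 9
-8 -6 14
-8 0 8
-7 -6 13
-7 -1 8
-6 -6 12
-6 -2 8
-5 -6 11
-5 -5 10
-5 -4 9
-5 -3 8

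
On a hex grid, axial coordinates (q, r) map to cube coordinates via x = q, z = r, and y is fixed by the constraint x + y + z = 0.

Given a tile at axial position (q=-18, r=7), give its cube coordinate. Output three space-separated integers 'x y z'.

x = q = -18
z = r = 7
y = -x - z = -(-18) - (7) = 11

Answer: -18 11 7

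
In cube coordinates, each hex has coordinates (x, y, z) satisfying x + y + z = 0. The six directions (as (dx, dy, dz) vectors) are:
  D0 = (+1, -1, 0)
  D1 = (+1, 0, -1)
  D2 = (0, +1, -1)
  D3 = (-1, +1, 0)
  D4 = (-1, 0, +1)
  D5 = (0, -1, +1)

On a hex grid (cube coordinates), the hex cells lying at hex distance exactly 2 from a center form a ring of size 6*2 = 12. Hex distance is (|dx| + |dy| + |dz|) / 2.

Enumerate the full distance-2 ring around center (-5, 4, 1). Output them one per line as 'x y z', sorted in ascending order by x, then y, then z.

Walk ring at distance 2 from (-5, 4, 1):
Start at center + D4*2 = (-7, 4, 3)
  hex 0: (-7, 4, 3)
  hex 1: (-6, 3, 3)
  hex 2: (-5, 2, 3)
  hex 3: (-4, 2, 2)
  hex 4: (-3, 2, 1)
  hex 5: (-3, 3, 0)
  hex 6: (-3, 4, -1)
  hex 7: (-4, 5, -1)
  hex 8: (-5, 6, -1)
  hex 9: (-6, 6, 0)
  hex 10: (-7, 6, 1)
  hex 11: (-7, 5, 2)
Sorted: 12 hexes.

Answer: -7 4 3
-7 5 2
-7 6 1
-6 3 3
-6 6 0
-5 2 3
-5 6 -1
-4 2 2
-4 5 -1
-3 2 1
-3 3 0
-3 4 -1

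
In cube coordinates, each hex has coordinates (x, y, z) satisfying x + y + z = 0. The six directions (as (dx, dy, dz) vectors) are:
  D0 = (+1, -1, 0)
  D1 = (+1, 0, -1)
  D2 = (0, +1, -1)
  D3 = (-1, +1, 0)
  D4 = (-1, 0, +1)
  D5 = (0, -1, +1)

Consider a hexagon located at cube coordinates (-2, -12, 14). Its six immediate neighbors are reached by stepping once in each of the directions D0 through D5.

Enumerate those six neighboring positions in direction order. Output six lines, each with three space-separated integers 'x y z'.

Center: (-2, -12, 14). Add each direction:
  D0: (-2, -12, 14) + (1, -1, 0) = (-1, -13, 14)
  D1: (-2, -12, 14) + (1, 0, -1) = (-1, -12, 13)
  D2: (-2, -12, 14) + (0, 1, -1) = (-2, -11, 13)
  D3: (-2, -12, 14) + (-1, 1, 0) = (-3, -11, 14)
  D4: (-2, -12, 14) + (-1, 0, 1) = (-3, -12, 15)
  D5: (-2, -12, 14) + (0, -1, 1) = (-2, -13, 15)

Answer: -1 -13 14
-1 -12 13
-2 -11 13
-3 -11 14
-3 -12 15
-2 -13 15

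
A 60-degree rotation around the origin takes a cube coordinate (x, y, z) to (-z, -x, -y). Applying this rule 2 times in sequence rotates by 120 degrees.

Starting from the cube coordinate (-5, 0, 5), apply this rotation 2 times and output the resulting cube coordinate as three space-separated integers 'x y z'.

Answer: 0 5 -5

Derivation:
Start: (-5, 0, 5)
Step 1: (-5, 0, 5) -> (-(5), -(-5), -(0)) = (-5, 5, 0)
Step 2: (-5, 5, 0) -> (-(0), -(-5), -(5)) = (0, 5, -5)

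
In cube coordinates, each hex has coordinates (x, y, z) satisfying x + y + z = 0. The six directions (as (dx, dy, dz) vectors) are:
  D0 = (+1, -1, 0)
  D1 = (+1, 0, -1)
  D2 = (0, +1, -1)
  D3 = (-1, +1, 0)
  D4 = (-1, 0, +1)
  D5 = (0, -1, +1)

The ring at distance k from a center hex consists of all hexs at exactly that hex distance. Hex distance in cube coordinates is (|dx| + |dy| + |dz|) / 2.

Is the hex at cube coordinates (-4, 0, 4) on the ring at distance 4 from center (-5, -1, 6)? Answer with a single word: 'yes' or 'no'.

Answer: no

Derivation:
|px - cx| = |-4 - (-5)| = 1
|py - cy| = |0 - (-1)| = 1
|pz - cz| = |4 - 6| = 2
distance = (1+1+2)/2 = 4/2 = 2
radius = 4; distance != radius -> no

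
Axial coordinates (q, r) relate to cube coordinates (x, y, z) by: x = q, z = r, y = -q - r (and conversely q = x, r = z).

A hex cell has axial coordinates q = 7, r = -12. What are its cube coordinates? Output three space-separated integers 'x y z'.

x = q = 7
z = r = -12
y = -x - z = -(7) - (-12) = 5

Answer: 7 5 -12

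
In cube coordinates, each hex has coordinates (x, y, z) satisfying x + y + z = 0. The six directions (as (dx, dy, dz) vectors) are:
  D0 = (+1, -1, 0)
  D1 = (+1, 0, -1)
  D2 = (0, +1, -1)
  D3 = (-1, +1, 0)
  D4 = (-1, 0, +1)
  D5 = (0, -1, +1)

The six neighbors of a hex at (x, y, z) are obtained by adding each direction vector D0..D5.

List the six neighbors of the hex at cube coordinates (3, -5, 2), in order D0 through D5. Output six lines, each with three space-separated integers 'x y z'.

Center: (3, -5, 2). Add each direction:
  D0: (3, -5, 2) + (1, -1, 0) = (4, -6, 2)
  D1: (3, -5, 2) + (1, 0, -1) = (4, -5, 1)
  D2: (3, -5, 2) + (0, 1, -1) = (3, -4, 1)
  D3: (3, -5, 2) + (-1, 1, 0) = (2, -4, 2)
  D4: (3, -5, 2) + (-1, 0, 1) = (2, -5, 3)
  D5: (3, -5, 2) + (0, -1, 1) = (3, -6, 3)

Answer: 4 -6 2
4 -5 1
3 -4 1
2 -4 2
2 -5 3
3 -6 3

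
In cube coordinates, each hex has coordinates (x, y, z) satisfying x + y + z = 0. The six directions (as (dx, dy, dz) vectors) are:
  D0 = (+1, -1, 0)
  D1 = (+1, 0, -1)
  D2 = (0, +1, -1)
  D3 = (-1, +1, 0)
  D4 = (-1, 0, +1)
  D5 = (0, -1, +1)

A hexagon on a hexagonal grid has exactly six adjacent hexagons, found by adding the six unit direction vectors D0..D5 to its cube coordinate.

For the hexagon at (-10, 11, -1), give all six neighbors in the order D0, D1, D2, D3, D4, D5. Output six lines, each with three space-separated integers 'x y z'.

Center: (-10, 11, -1). Add each direction:
  D0: (-10, 11, -1) + (1, -1, 0) = (-9, 10, -1)
  D1: (-10, 11, -1) + (1, 0, -1) = (-9, 11, -2)
  D2: (-10, 11, -1) + (0, 1, -1) = (-10, 12, -2)
  D3: (-10, 11, -1) + (-1, 1, 0) = (-11, 12, -1)
  D4: (-10, 11, -1) + (-1, 0, 1) = (-11, 11, 0)
  D5: (-10, 11, -1) + (0, -1, 1) = (-10, 10, 0)

Answer: -9 10 -1
-9 11 -2
-10 12 -2
-11 12 -1
-11 11 0
-10 10 0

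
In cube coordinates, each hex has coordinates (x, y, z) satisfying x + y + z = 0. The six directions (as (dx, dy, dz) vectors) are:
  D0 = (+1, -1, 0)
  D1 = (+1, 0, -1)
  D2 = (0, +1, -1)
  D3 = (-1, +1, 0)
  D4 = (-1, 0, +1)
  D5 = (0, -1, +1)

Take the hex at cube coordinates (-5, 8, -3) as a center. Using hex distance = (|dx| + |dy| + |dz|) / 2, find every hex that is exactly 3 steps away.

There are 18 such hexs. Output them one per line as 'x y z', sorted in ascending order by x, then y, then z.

Answer: -8 8 0
-8 9 -1
-8 10 -2
-8 11 -3
-7 7 0
-7 11 -4
-6 6 0
-6 11 -5
-5 5 0
-5 11 -6
-4 5 -1
-4 10 -6
-3 5 -2
-3 9 -6
-2 5 -3
-2 6 -4
-2 7 -5
-2 8 -6

Derivation:
Walk ring at distance 3 from (-5, 8, -3):
Start at center + D4*3 = (-8, 8, 0)
  hex 0: (-8, 8, 0)
  hex 1: (-7, 7, 0)
  hex 2: (-6, 6, 0)
  hex 3: (-5, 5, 0)
  hex 4: (-4, 5, -1)
  hex 5: (-3, 5, -2)
  hex 6: (-2, 5, -3)
  hex 7: (-2, 6, -4)
  hex 8: (-2, 7, -5)
  hex 9: (-2, 8, -6)
  hex 10: (-3, 9, -6)
  hex 11: (-4, 10, -6)
  hex 12: (-5, 11, -6)
  hex 13: (-6, 11, -5)
  hex 14: (-7, 11, -4)
  hex 15: (-8, 11, -3)
  hex 16: (-8, 10, -2)
  hex 17: (-8, 9, -1)
Sorted: 18 hexes.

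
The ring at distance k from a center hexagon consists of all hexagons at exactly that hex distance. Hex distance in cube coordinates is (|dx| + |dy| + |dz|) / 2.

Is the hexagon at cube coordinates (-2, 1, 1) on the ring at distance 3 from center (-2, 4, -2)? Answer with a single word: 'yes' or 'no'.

Answer: yes

Derivation:
|px - cx| = |-2 - (-2)| = 0
|py - cy| = |1 - 4| = 3
|pz - cz| = |1 - (-2)| = 3
distance = (0+3+3)/2 = 6/2 = 3
radius = 3; distance == radius -> yes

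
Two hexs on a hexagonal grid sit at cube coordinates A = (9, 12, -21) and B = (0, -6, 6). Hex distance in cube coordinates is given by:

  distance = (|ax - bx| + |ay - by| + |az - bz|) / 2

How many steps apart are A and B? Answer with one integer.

Answer: 27

Derivation:
|ax - bx| = |9 - 0| = 9
|ay - by| = |12 - (-6)| = 18
|az - bz| = |-21 - 6| = 27
distance = (9 + 18 + 27) / 2 = 54 / 2 = 27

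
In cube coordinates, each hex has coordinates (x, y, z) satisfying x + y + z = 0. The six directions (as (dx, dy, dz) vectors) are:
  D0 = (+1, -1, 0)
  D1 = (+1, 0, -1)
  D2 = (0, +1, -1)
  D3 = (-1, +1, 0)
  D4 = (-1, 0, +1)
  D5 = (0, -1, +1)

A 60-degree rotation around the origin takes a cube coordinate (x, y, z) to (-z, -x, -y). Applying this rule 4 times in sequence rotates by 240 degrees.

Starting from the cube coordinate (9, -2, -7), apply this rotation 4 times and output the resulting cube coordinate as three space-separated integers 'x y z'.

Answer: -7 9 -2

Derivation:
Start: (9, -2, -7)
Step 1: (9, -2, -7) -> (-(-7), -(9), -(-2)) = (7, -9, 2)
Step 2: (7, -9, 2) -> (-(2), -(7), -(-9)) = (-2, -7, 9)
Step 3: (-2, -7, 9) -> (-(9), -(-2), -(-7)) = (-9, 2, 7)
Step 4: (-9, 2, 7) -> (-(7), -(-9), -(2)) = (-7, 9, -2)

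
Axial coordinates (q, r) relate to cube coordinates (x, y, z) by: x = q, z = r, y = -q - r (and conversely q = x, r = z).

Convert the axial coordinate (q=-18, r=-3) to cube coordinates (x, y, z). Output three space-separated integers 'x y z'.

x = q = -18
z = r = -3
y = -x - z = -(-18) - (-3) = 21

Answer: -18 21 -3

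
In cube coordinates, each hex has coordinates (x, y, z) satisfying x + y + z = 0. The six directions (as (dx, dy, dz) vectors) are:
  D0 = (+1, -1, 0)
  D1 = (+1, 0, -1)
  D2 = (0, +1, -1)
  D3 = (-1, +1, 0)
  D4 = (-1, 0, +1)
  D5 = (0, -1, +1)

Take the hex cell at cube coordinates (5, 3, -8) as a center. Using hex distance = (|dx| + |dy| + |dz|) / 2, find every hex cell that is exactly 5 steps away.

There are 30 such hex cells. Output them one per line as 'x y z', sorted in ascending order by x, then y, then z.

Walk ring at distance 5 from (5, 3, -8):
Start at center + D4*5 = (0, 3, -3)
  hex 0: (0, 3, -3)
  hex 1: (1, 2, -3)
  hex 2: (2, 1, -3)
  hex 3: (3, 0, -3)
  hex 4: (4, -1, -3)
  hex 5: (5, -2, -3)
  hex 6: (6, -2, -4)
  hex 7: (7, -2, -5)
  hex 8: (8, -2, -6)
  hex 9: (9, -2, -7)
  hex 10: (10, -2, -8)
  hex 11: (10, -1, -9)
  hex 12: (10, 0, -10)
  hex 13: (10, 1, -11)
  hex 14: (10, 2, -12)
  hex 15: (10, 3, -13)
  hex 16: (9, 4, -13)
  hex 17: (8, 5, -13)
  hex 18: (7, 6, -13)
  hex 19: (6, 7, -13)
  hex 20: (5, 8, -13)
  hex 21: (4, 8, -12)
  hex 22: (3, 8, -11)
  hex 23: (2, 8, -10)
  hex 24: (1, 8, -9)
  hex 25: (0, 8, -8)
  hex 26: (0, 7, -7)
  hex 27: (0, 6, -6)
  hex 28: (0, 5, -5)
  hex 29: (0, 4, -4)
Sorted: 30 hexes.

Answer: 0 3 -3
0 4 -4
0 5 -5
0 6 -6
0 7 -7
0 8 -8
1 2 -3
1 8 -9
2 1 -3
2 8 -10
3 0 -3
3 8 -11
4 -1 -3
4 8 -12
5 -2 -3
5 8 -13
6 -2 -4
6 7 -13
7 -2 -5
7 6 -13
8 -2 -6
8 5 -13
9 -2 -7
9 4 -13
10 -2 -8
10 -1 -9
10 0 -10
10 1 -11
10 2 -12
10 3 -13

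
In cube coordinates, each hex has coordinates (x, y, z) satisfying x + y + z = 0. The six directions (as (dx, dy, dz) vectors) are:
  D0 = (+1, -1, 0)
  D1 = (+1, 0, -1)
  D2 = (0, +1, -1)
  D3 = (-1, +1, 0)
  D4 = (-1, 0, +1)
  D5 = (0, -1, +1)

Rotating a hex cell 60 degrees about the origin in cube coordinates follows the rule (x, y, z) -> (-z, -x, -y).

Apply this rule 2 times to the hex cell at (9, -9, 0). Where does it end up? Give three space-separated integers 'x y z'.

Answer: -9 0 9

Derivation:
Start: (9, -9, 0)
Step 1: (9, -9, 0) -> (-(0), -(9), -(-9)) = (0, -9, 9)
Step 2: (0, -9, 9) -> (-(9), -(0), -(-9)) = (-9, 0, 9)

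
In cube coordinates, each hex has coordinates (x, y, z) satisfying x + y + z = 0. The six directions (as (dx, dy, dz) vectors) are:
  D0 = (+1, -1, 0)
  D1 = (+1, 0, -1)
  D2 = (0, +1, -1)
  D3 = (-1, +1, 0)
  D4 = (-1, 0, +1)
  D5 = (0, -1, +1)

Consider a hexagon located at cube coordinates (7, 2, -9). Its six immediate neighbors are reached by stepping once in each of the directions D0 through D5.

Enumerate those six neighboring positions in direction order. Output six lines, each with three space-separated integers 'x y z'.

Center: (7, 2, -9). Add each direction:
  D0: (7, 2, -9) + (1, -1, 0) = (8, 1, -9)
  D1: (7, 2, -9) + (1, 0, -1) = (8, 2, -10)
  D2: (7, 2, -9) + (0, 1, -1) = (7, 3, -10)
  D3: (7, 2, -9) + (-1, 1, 0) = (6, 3, -9)
  D4: (7, 2, -9) + (-1, 0, 1) = (6, 2, -8)
  D5: (7, 2, -9) + (0, -1, 1) = (7, 1, -8)

Answer: 8 1 -9
8 2 -10
7 3 -10
6 3 -9
6 2 -8
7 1 -8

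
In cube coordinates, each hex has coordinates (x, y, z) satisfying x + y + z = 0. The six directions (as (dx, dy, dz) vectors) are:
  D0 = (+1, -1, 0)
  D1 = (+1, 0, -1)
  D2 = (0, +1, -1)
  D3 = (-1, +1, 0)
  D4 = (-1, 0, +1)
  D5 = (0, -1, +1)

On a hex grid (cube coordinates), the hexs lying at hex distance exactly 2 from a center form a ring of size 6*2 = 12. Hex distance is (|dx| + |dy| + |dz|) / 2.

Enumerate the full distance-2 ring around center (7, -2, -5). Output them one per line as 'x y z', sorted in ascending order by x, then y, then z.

Answer: 5 -2 -3
5 -1 -4
5 0 -5
6 -3 -3
6 0 -6
7 -4 -3
7 0 -7
8 -4 -4
8 -1 -7
9 -4 -5
9 -3 -6
9 -2 -7

Derivation:
Walk ring at distance 2 from (7, -2, -5):
Start at center + D4*2 = (5, -2, -3)
  hex 0: (5, -2, -3)
  hex 1: (6, -3, -3)
  hex 2: (7, -4, -3)
  hex 3: (8, -4, -4)
  hex 4: (9, -4, -5)
  hex 5: (9, -3, -6)
  hex 6: (9, -2, -7)
  hex 7: (8, -1, -7)
  hex 8: (7, 0, -7)
  hex 9: (6, 0, -6)
  hex 10: (5, 0, -5)
  hex 11: (5, -1, -4)
Sorted: 12 hexes.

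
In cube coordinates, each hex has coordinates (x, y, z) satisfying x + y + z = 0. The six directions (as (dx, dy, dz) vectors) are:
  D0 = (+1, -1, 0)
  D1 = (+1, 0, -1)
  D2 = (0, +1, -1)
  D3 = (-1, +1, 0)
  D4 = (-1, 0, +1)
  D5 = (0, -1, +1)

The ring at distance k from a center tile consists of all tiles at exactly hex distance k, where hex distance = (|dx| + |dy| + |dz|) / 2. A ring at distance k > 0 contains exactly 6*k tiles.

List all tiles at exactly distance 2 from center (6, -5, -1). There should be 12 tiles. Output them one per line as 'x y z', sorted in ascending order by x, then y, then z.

Walk ring at distance 2 from (6, -5, -1):
Start at center + D4*2 = (4, -5, 1)
  hex 0: (4, -5, 1)
  hex 1: (5, -6, 1)
  hex 2: (6, -7, 1)
  hex 3: (7, -7, 0)
  hex 4: (8, -7, -1)
  hex 5: (8, -6, -2)
  hex 6: (8, -5, -3)
  hex 7: (7, -4, -3)
  hex 8: (6, -3, -3)
  hex 9: (5, -3, -2)
  hex 10: (4, -3, -1)
  hex 11: (4, -4, 0)
Sorted: 12 hexes.

Answer: 4 -5 1
4 -4 0
4 -3 -1
5 -6 1
5 -3 -2
6 -7 1
6 -3 -3
7 -7 0
7 -4 -3
8 -7 -1
8 -6 -2
8 -5 -3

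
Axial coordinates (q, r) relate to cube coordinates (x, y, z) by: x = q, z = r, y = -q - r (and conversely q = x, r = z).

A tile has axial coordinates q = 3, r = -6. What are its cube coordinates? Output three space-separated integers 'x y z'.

Answer: 3 3 -6

Derivation:
x = q = 3
z = r = -6
y = -x - z = -(3) - (-6) = 3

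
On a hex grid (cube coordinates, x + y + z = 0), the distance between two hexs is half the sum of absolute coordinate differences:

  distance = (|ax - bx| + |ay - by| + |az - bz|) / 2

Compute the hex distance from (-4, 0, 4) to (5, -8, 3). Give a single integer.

|ax - bx| = |-4 - 5| = 9
|ay - by| = |0 - (-8)| = 8
|az - bz| = |4 - 3| = 1
distance = (9 + 8 + 1) / 2 = 18 / 2 = 9

Answer: 9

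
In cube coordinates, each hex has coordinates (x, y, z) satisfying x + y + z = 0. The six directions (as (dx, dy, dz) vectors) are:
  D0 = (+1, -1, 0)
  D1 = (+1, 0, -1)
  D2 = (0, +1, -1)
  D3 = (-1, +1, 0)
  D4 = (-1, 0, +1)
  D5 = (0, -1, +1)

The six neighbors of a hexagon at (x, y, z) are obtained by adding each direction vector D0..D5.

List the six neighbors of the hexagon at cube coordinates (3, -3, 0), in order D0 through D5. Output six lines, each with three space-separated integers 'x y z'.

Answer: 4 -4 0
4 -3 -1
3 -2 -1
2 -2 0
2 -3 1
3 -4 1

Derivation:
Center: (3, -3, 0). Add each direction:
  D0: (3, -3, 0) + (1, -1, 0) = (4, -4, 0)
  D1: (3, -3, 0) + (1, 0, -1) = (4, -3, -1)
  D2: (3, -3, 0) + (0, 1, -1) = (3, -2, -1)
  D3: (3, -3, 0) + (-1, 1, 0) = (2, -2, 0)
  D4: (3, -3, 0) + (-1, 0, 1) = (2, -3, 1)
  D5: (3, -3, 0) + (0, -1, 1) = (3, -4, 1)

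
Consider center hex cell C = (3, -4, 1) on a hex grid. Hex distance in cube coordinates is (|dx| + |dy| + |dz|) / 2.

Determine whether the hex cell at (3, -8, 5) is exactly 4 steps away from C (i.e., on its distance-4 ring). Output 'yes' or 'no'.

|px - cx| = |3 - 3| = 0
|py - cy| = |-8 - (-4)| = 4
|pz - cz| = |5 - 1| = 4
distance = (0+4+4)/2 = 8/2 = 4
radius = 4; distance == radius -> yes

Answer: yes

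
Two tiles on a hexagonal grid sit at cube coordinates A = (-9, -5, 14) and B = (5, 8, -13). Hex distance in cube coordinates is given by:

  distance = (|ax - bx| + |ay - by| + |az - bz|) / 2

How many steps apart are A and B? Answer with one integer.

|ax - bx| = |-9 - 5| = 14
|ay - by| = |-5 - 8| = 13
|az - bz| = |14 - (-13)| = 27
distance = (14 + 13 + 27) / 2 = 54 / 2 = 27

Answer: 27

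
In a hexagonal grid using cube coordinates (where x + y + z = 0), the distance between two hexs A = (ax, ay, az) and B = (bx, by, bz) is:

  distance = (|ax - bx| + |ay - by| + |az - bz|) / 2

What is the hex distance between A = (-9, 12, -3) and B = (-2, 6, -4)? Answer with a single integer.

|ax - bx| = |-9 - (-2)| = 7
|ay - by| = |12 - 6| = 6
|az - bz| = |-3 - (-4)| = 1
distance = (7 + 6 + 1) / 2 = 14 / 2 = 7

Answer: 7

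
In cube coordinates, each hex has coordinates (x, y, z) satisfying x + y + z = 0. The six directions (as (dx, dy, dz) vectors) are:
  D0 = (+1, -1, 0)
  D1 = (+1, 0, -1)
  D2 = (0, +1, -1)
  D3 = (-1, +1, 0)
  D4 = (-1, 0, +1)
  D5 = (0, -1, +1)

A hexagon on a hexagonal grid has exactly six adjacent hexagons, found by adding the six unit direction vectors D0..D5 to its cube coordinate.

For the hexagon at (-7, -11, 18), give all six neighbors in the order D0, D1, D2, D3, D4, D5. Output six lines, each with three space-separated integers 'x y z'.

Answer: -6 -12 18
-6 -11 17
-7 -10 17
-8 -10 18
-8 -11 19
-7 -12 19

Derivation:
Center: (-7, -11, 18). Add each direction:
  D0: (-7, -11, 18) + (1, -1, 0) = (-6, -12, 18)
  D1: (-7, -11, 18) + (1, 0, -1) = (-6, -11, 17)
  D2: (-7, -11, 18) + (0, 1, -1) = (-7, -10, 17)
  D3: (-7, -11, 18) + (-1, 1, 0) = (-8, -10, 18)
  D4: (-7, -11, 18) + (-1, 0, 1) = (-8, -11, 19)
  D5: (-7, -11, 18) + (0, -1, 1) = (-7, -12, 19)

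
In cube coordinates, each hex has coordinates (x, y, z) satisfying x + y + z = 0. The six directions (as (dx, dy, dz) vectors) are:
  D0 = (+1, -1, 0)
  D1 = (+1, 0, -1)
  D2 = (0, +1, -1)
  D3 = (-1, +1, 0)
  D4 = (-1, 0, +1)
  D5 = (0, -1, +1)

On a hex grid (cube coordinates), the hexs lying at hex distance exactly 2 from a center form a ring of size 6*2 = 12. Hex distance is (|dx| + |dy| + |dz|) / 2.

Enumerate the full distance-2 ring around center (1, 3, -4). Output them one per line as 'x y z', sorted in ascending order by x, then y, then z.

Answer: -1 3 -2
-1 4 -3
-1 5 -4
0 2 -2
0 5 -5
1 1 -2
1 5 -6
2 1 -3
2 4 -6
3 1 -4
3 2 -5
3 3 -6

Derivation:
Walk ring at distance 2 from (1, 3, -4):
Start at center + D4*2 = (-1, 3, -2)
  hex 0: (-1, 3, -2)
  hex 1: (0, 2, -2)
  hex 2: (1, 1, -2)
  hex 3: (2, 1, -3)
  hex 4: (3, 1, -4)
  hex 5: (3, 2, -5)
  hex 6: (3, 3, -6)
  hex 7: (2, 4, -6)
  hex 8: (1, 5, -6)
  hex 9: (0, 5, -5)
  hex 10: (-1, 5, -4)
  hex 11: (-1, 4, -3)
Sorted: 12 hexes.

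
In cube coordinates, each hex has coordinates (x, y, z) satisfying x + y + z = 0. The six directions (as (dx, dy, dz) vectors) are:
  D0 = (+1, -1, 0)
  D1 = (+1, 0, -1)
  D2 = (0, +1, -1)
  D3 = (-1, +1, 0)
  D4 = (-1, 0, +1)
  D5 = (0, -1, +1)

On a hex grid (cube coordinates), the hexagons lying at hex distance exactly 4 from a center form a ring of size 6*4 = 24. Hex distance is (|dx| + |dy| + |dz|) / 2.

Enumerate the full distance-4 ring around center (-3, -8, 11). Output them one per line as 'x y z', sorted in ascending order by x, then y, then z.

Walk ring at distance 4 from (-3, -8, 11):
Start at center + D4*4 = (-7, -8, 15)
  hex 0: (-7, -8, 15)
  hex 1: (-6, -9, 15)
  hex 2: (-5, -10, 15)
  hex 3: (-4, -11, 15)
  hex 4: (-3, -12, 15)
  hex 5: (-2, -12, 14)
  hex 6: (-1, -12, 13)
  hex 7: (0, -12, 12)
  hex 8: (1, -12, 11)
  hex 9: (1, -11, 10)
  hex 10: (1, -10, 9)
  hex 11: (1, -9, 8)
  hex 12: (1, -8, 7)
  hex 13: (0, -7, 7)
  hex 14: (-1, -6, 7)
  hex 15: (-2, -5, 7)
  hex 16: (-3, -4, 7)
  hex 17: (-4, -4, 8)
  hex 18: (-5, -4, 9)
  hex 19: (-6, -4, 10)
  hex 20: (-7, -4, 11)
  hex 21: (-7, -5, 12)
  hex 22: (-7, -6, 13)
  hex 23: (-7, -7, 14)
Sorted: 24 hexes.

Answer: -7 -8 15
-7 -7 14
-7 -6 13
-7 -5 12
-7 -4 11
-6 -9 15
-6 -4 10
-5 -10 15
-5 -4 9
-4 -11 15
-4 -4 8
-3 -12 15
-3 -4 7
-2 -12 14
-2 -5 7
-1 -12 13
-1 -6 7
0 -12 12
0 -7 7
1 -12 11
1 -11 10
1 -10 9
1 -9 8
1 -8 7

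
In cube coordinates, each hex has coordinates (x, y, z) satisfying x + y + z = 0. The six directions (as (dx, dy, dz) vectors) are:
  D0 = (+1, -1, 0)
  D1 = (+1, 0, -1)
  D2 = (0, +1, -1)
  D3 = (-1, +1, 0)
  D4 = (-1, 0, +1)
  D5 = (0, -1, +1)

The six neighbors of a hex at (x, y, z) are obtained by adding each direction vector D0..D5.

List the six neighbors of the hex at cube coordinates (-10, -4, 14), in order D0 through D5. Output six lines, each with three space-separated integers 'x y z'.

Center: (-10, -4, 14). Add each direction:
  D0: (-10, -4, 14) + (1, -1, 0) = (-9, -5, 14)
  D1: (-10, -4, 14) + (1, 0, -1) = (-9, -4, 13)
  D2: (-10, -4, 14) + (0, 1, -1) = (-10, -3, 13)
  D3: (-10, -4, 14) + (-1, 1, 0) = (-11, -3, 14)
  D4: (-10, -4, 14) + (-1, 0, 1) = (-11, -4, 15)
  D5: (-10, -4, 14) + (0, -1, 1) = (-10, -5, 15)

Answer: -9 -5 14
-9 -4 13
-10 -3 13
-11 -3 14
-11 -4 15
-10 -5 15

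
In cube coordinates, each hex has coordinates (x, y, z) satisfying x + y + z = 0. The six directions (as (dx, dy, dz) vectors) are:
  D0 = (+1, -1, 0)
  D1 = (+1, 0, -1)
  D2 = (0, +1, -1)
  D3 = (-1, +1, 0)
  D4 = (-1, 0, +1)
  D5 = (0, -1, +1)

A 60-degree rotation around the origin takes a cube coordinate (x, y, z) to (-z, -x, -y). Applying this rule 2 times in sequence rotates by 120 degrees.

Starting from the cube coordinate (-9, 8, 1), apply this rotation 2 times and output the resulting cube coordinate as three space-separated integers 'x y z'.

Start: (-9, 8, 1)
Step 1: (-9, 8, 1) -> (-(1), -(-9), -(8)) = (-1, 9, -8)
Step 2: (-1, 9, -8) -> (-(-8), -(-1), -(9)) = (8, 1, -9)

Answer: 8 1 -9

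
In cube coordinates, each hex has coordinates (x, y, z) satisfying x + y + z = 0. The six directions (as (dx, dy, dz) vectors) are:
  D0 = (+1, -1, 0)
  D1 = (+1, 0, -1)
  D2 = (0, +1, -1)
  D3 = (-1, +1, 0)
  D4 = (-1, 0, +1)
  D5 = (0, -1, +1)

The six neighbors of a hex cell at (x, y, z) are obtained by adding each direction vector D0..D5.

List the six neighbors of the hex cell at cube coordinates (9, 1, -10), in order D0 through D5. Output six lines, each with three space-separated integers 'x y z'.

Answer: 10 0 -10
10 1 -11
9 2 -11
8 2 -10
8 1 -9
9 0 -9

Derivation:
Center: (9, 1, -10). Add each direction:
  D0: (9, 1, -10) + (1, -1, 0) = (10, 0, -10)
  D1: (9, 1, -10) + (1, 0, -1) = (10, 1, -11)
  D2: (9, 1, -10) + (0, 1, -1) = (9, 2, -11)
  D3: (9, 1, -10) + (-1, 1, 0) = (8, 2, -10)
  D4: (9, 1, -10) + (-1, 0, 1) = (8, 1, -9)
  D5: (9, 1, -10) + (0, -1, 1) = (9, 0, -9)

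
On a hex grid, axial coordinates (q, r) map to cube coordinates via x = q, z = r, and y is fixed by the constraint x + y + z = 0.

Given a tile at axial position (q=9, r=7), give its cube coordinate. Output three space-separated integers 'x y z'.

x = q = 9
z = r = 7
y = -x - z = -(9) - (7) = -16

Answer: 9 -16 7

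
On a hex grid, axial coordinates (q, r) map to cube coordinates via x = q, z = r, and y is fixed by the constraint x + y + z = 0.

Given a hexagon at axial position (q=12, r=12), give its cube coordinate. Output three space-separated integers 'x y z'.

x = q = 12
z = r = 12
y = -x - z = -(12) - (12) = -24

Answer: 12 -24 12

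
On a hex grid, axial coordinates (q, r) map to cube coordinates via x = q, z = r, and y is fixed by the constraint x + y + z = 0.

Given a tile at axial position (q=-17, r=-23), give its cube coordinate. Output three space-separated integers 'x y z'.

x = q = -17
z = r = -23
y = -x - z = -(-17) - (-23) = 40

Answer: -17 40 -23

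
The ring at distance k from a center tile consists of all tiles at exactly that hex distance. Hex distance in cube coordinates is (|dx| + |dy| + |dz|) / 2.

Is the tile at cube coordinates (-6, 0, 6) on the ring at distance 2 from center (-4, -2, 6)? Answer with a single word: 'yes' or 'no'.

|px - cx| = |-6 - (-4)| = 2
|py - cy| = |0 - (-2)| = 2
|pz - cz| = |6 - 6| = 0
distance = (2+2+0)/2 = 4/2 = 2
radius = 2; distance == radius -> yes

Answer: yes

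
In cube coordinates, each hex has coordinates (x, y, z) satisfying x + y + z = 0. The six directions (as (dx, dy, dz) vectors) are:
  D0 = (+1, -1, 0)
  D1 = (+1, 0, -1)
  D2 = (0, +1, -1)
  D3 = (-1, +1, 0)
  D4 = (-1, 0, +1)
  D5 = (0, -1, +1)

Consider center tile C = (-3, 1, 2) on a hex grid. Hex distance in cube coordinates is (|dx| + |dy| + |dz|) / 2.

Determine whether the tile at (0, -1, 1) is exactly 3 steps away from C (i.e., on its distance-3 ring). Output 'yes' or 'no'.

|px - cx| = |0 - (-3)| = 3
|py - cy| = |-1 - 1| = 2
|pz - cz| = |1 - 2| = 1
distance = (3+2+1)/2 = 6/2 = 3
radius = 3; distance == radius -> yes

Answer: yes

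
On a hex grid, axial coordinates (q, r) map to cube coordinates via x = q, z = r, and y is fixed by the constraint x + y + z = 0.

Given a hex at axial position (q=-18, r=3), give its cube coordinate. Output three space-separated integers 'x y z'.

Answer: -18 15 3

Derivation:
x = q = -18
z = r = 3
y = -x - z = -(-18) - (3) = 15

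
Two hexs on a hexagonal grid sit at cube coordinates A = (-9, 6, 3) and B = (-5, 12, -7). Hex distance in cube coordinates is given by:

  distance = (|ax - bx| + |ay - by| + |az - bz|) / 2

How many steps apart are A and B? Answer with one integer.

|ax - bx| = |-9 - (-5)| = 4
|ay - by| = |6 - 12| = 6
|az - bz| = |3 - (-7)| = 10
distance = (4 + 6 + 10) / 2 = 20 / 2 = 10

Answer: 10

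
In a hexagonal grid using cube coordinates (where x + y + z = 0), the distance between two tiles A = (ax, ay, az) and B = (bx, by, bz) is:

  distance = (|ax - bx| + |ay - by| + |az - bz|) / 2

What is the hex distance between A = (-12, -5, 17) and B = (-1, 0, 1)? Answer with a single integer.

Answer: 16

Derivation:
|ax - bx| = |-12 - (-1)| = 11
|ay - by| = |-5 - 0| = 5
|az - bz| = |17 - 1| = 16
distance = (11 + 5 + 16) / 2 = 32 / 2 = 16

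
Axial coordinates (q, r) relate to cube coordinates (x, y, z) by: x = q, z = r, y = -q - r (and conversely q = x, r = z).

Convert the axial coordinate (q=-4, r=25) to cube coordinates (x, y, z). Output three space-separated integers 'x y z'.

Answer: -4 -21 25

Derivation:
x = q = -4
z = r = 25
y = -x - z = -(-4) - (25) = -21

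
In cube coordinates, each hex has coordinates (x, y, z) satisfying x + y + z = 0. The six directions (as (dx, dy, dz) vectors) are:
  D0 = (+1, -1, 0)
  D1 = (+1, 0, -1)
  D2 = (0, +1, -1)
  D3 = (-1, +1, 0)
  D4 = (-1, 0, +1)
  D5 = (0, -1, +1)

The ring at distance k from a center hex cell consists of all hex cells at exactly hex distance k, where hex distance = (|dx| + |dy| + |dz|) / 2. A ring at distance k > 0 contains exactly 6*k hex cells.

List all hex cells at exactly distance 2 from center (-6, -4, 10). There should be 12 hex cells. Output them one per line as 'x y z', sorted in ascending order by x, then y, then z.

Answer: -8 -4 12
-8 -3 11
-8 -2 10
-7 -5 12
-7 -2 9
-6 -6 12
-6 -2 8
-5 -6 11
-5 -3 8
-4 -6 10
-4 -5 9
-4 -4 8

Derivation:
Walk ring at distance 2 from (-6, -4, 10):
Start at center + D4*2 = (-8, -4, 12)
  hex 0: (-8, -4, 12)
  hex 1: (-7, -5, 12)
  hex 2: (-6, -6, 12)
  hex 3: (-5, -6, 11)
  hex 4: (-4, -6, 10)
  hex 5: (-4, -5, 9)
  hex 6: (-4, -4, 8)
  hex 7: (-5, -3, 8)
  hex 8: (-6, -2, 8)
  hex 9: (-7, -2, 9)
  hex 10: (-8, -2, 10)
  hex 11: (-8, -3, 11)
Sorted: 12 hexes.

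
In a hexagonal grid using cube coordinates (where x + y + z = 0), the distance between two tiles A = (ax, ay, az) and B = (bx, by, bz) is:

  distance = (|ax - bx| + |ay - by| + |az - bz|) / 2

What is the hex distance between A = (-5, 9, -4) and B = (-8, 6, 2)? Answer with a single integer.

|ax - bx| = |-5 - (-8)| = 3
|ay - by| = |9 - 6| = 3
|az - bz| = |-4 - 2| = 6
distance = (3 + 3 + 6) / 2 = 12 / 2 = 6

Answer: 6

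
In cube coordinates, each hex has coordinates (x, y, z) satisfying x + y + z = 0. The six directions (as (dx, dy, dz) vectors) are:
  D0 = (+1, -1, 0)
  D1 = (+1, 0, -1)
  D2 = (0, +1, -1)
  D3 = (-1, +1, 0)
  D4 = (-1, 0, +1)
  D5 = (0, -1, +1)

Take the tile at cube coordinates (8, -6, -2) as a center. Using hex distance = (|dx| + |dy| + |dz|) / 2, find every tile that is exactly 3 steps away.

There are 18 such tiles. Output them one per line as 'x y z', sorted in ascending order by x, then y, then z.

Answer: 5 -6 1
5 -5 0
5 -4 -1
5 -3 -2
6 -7 1
6 -3 -3
7 -8 1
7 -3 -4
8 -9 1
8 -3 -5
9 -9 0
9 -4 -5
10 -9 -1
10 -5 -5
11 -9 -2
11 -8 -3
11 -7 -4
11 -6 -5

Derivation:
Walk ring at distance 3 from (8, -6, -2):
Start at center + D4*3 = (5, -6, 1)
  hex 0: (5, -6, 1)
  hex 1: (6, -7, 1)
  hex 2: (7, -8, 1)
  hex 3: (8, -9, 1)
  hex 4: (9, -9, 0)
  hex 5: (10, -9, -1)
  hex 6: (11, -9, -2)
  hex 7: (11, -8, -3)
  hex 8: (11, -7, -4)
  hex 9: (11, -6, -5)
  hex 10: (10, -5, -5)
  hex 11: (9, -4, -5)
  hex 12: (8, -3, -5)
  hex 13: (7, -3, -4)
  hex 14: (6, -3, -3)
  hex 15: (5, -3, -2)
  hex 16: (5, -4, -1)
  hex 17: (5, -5, 0)
Sorted: 18 hexes.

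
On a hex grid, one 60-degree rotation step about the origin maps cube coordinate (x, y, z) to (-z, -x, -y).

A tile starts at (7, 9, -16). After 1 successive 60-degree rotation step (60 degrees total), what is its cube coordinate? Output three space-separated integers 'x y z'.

Answer: 16 -7 -9

Derivation:
Start: (7, 9, -16)
Step 1: (7, 9, -16) -> (-(-16), -(7), -(9)) = (16, -7, -9)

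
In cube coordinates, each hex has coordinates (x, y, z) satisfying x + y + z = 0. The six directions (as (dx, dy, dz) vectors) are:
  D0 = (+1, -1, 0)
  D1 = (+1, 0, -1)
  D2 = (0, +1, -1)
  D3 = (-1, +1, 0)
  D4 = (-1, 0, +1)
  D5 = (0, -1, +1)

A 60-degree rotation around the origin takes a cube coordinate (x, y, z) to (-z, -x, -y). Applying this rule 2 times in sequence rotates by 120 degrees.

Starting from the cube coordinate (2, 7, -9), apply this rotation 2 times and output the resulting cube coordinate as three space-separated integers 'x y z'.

Start: (2, 7, -9)
Step 1: (2, 7, -9) -> (-(-9), -(2), -(7)) = (9, -2, -7)
Step 2: (9, -2, -7) -> (-(-7), -(9), -(-2)) = (7, -9, 2)

Answer: 7 -9 2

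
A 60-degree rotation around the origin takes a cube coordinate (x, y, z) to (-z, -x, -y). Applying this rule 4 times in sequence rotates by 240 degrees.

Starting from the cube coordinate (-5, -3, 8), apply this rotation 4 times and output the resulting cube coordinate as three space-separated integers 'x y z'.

Start: (-5, -3, 8)
Step 1: (-5, -3, 8) -> (-(8), -(-5), -(-3)) = (-8, 5, 3)
Step 2: (-8, 5, 3) -> (-(3), -(-8), -(5)) = (-3, 8, -5)
Step 3: (-3, 8, -5) -> (-(-5), -(-3), -(8)) = (5, 3, -8)
Step 4: (5, 3, -8) -> (-(-8), -(5), -(3)) = (8, -5, -3)

Answer: 8 -5 -3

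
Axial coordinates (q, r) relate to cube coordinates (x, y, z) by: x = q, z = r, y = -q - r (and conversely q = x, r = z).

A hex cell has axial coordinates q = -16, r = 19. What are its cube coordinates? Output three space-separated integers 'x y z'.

x = q = -16
z = r = 19
y = -x - z = -(-16) - (19) = -3

Answer: -16 -3 19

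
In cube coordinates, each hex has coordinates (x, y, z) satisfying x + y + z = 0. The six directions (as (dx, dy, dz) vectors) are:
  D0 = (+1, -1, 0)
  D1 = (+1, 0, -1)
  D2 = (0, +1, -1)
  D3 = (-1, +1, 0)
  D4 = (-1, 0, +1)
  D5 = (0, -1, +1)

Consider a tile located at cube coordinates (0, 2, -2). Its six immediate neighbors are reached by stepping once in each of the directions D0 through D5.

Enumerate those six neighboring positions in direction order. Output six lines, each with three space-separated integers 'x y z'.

Answer: 1 1 -2
1 2 -3
0 3 -3
-1 3 -2
-1 2 -1
0 1 -1

Derivation:
Center: (0, 2, -2). Add each direction:
  D0: (0, 2, -2) + (1, -1, 0) = (1, 1, -2)
  D1: (0, 2, -2) + (1, 0, -1) = (1, 2, -3)
  D2: (0, 2, -2) + (0, 1, -1) = (0, 3, -3)
  D3: (0, 2, -2) + (-1, 1, 0) = (-1, 3, -2)
  D4: (0, 2, -2) + (-1, 0, 1) = (-1, 2, -1)
  D5: (0, 2, -2) + (0, -1, 1) = (0, 1, -1)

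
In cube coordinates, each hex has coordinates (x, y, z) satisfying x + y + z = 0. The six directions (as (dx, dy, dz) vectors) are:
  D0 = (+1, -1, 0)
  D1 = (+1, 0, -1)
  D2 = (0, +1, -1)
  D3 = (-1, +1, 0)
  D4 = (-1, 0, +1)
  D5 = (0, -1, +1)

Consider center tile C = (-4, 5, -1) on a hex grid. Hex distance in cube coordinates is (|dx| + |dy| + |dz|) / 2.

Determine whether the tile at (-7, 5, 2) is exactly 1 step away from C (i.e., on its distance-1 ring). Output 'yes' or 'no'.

Answer: no

Derivation:
|px - cx| = |-7 - (-4)| = 3
|py - cy| = |5 - 5| = 0
|pz - cz| = |2 - (-1)| = 3
distance = (3+0+3)/2 = 6/2 = 3
radius = 1; distance != radius -> no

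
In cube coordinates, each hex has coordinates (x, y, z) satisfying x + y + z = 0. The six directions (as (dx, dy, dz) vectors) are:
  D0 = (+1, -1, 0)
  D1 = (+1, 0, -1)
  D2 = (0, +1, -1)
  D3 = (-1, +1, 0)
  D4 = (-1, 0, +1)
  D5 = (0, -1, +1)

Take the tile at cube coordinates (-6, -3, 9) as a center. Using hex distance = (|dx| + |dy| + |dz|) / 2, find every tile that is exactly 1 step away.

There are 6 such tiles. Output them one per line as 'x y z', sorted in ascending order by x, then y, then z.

Walk ring at distance 1 from (-6, -3, 9):
Start at center + D4*1 = (-7, -3, 10)
  hex 0: (-7, -3, 10)
  hex 1: (-6, -4, 10)
  hex 2: (-5, -4, 9)
  hex 3: (-5, -3, 8)
  hex 4: (-6, -2, 8)
  hex 5: (-7, -2, 9)
Sorted: 6 hexes.

Answer: -7 -3 10
-7 -2 9
-6 -4 10
-6 -2 8
-5 -4 9
-5 -3 8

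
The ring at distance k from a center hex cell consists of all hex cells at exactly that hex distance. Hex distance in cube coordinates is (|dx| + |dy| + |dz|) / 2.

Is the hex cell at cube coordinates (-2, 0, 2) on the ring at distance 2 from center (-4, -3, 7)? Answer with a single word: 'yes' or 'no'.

|px - cx| = |-2 - (-4)| = 2
|py - cy| = |0 - (-3)| = 3
|pz - cz| = |2 - 7| = 5
distance = (2+3+5)/2 = 10/2 = 5
radius = 2; distance != radius -> no

Answer: no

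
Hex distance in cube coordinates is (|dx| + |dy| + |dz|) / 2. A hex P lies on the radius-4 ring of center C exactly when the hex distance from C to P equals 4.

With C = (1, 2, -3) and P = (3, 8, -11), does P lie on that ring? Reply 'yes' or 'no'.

|px - cx| = |3 - 1| = 2
|py - cy| = |8 - 2| = 6
|pz - cz| = |-11 - (-3)| = 8
distance = (2+6+8)/2 = 16/2 = 8
radius = 4; distance != radius -> no

Answer: no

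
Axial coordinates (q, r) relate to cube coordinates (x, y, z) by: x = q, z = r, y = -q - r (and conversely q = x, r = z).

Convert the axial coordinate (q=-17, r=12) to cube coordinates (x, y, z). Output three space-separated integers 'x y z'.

Answer: -17 5 12

Derivation:
x = q = -17
z = r = 12
y = -x - z = -(-17) - (12) = 5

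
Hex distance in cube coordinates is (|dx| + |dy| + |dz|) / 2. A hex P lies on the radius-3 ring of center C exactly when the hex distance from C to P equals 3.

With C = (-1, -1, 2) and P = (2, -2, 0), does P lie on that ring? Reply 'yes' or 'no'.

Answer: yes

Derivation:
|px - cx| = |2 - (-1)| = 3
|py - cy| = |-2 - (-1)| = 1
|pz - cz| = |0 - 2| = 2
distance = (3+1+2)/2 = 6/2 = 3
radius = 3; distance == radius -> yes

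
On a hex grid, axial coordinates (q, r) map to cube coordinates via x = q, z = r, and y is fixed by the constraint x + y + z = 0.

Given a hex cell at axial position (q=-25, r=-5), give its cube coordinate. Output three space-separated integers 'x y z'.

Answer: -25 30 -5

Derivation:
x = q = -25
z = r = -5
y = -x - z = -(-25) - (-5) = 30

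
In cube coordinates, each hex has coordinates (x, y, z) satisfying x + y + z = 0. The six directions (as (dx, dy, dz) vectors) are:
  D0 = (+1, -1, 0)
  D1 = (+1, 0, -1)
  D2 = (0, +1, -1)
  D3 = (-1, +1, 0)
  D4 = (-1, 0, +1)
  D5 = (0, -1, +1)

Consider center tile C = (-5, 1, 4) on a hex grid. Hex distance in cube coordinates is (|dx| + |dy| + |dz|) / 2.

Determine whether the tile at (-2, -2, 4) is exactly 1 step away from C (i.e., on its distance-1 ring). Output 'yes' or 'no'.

|px - cx| = |-2 - (-5)| = 3
|py - cy| = |-2 - 1| = 3
|pz - cz| = |4 - 4| = 0
distance = (3+3+0)/2 = 6/2 = 3
radius = 1; distance != radius -> no

Answer: no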